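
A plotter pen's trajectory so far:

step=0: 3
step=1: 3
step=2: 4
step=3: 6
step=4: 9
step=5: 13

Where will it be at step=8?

Taking differences between consecutive positions: +0, +1, +2, +3, +4. These grow by +1 each step.
step 6: 13 + 5 → 18
step 7: 18 + 6 → 24
step 8: 24 + 7 → 31

31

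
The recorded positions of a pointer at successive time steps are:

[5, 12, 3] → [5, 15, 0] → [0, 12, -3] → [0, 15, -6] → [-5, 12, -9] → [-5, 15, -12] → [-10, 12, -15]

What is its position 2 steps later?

[-15, 12, -21]

The moves between consecutive positions are [+0, +3, -3], [-5, -3, -3], [+0, +3, -3], [-5, -3, -3], [+0, +3, -3], [-5, -3, -3]; they repeat the 2-cycle [[+0, +3, -3], [-5, -3, -3]].
step 7: apply [+0, +3, -3] → [-10, 15, -18]
step 8: apply [-5, -3, -3] → [-15, 12, -21]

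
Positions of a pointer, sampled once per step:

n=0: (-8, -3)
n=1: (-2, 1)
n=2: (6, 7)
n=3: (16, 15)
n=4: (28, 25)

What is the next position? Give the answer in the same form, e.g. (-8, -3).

(42, 37)

First differences are (+6, +4), (+8, +6), (+10, +8), (+12, +10); their common second difference is (+2, +2) (constant acceleration).
step 5: (28, 25) + (+14, +12) → (42, 37)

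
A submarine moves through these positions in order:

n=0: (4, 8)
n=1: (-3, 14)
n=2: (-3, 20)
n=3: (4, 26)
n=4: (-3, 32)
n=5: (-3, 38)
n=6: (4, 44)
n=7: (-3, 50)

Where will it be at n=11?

(-3, 74)

The first coordinate repeats the cycle [4, -3, -3] with period 3; step 11 mod 3 = 2, giving -3.
The second coordinate changes by +6 each step, so at step 11 it is 8 + 11·(6) = 74.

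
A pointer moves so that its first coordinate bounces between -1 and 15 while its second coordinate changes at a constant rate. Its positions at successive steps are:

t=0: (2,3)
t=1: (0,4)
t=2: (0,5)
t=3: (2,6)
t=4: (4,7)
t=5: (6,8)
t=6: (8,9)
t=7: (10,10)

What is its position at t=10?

The first coordinate reflects between -1 and 15, moving 2 per step.
  step 8: 10 → 12
  step 9: 12 → 14
  step 10: 14 → 14
The second coordinate changes by +1 each step: at step 10 it is 13.

(14,13)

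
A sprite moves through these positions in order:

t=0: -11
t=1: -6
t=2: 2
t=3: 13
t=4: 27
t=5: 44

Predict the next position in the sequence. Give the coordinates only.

Successive displacements: +5, +8, +11, +14, +17 — each changes by +3.
step 6: 44 + 20 → 64

64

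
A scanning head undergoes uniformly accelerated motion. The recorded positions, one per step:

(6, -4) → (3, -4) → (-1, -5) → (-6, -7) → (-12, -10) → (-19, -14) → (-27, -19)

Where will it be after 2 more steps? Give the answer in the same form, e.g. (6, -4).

(-46, -32)

Taking differences between consecutive positions: (-3, +0), (-4, -1), (-5, -2), (-6, -3), (-7, -4), (-8, -5). These grow by (-1, -1) each step.
step 7: (-27, -19) + (-9, -6) → (-36, -25)
step 8: (-36, -25) + (-10, -7) → (-46, -32)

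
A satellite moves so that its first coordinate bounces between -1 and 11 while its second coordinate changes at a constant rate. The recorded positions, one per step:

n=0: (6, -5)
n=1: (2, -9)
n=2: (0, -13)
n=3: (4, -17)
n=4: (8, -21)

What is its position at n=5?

The first coordinate travels 4 per step and bounces off the walls at -1 and 11.
  step 5: 8 → 10
The second coordinate changes by -4 each step: at step 5 it is -25.

(10, -25)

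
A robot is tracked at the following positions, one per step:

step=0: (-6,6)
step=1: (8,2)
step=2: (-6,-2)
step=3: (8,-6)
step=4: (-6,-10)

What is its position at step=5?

(8,-14)

First: cycles through -6, 8 every 2 steps. Step 5 lands at position 1 of the cycle → 8.
Second: linear, -4 per step → -14 at step 5.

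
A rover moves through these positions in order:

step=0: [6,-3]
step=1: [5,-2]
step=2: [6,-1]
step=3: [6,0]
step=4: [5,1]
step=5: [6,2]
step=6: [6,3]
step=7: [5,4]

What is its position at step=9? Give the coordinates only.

First: cycles through 6, 5, 6 every 3 steps. Step 9 lands at position 0 of the cycle → 6.
Second: linear, +1 per step → 6 at step 9.

[6,6]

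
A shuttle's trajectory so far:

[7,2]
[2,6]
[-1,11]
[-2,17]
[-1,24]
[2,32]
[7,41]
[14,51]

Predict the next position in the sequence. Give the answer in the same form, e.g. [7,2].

Successive displacements: [-5,+4], [-3,+5], [-1,+6], [+1,+7], [+3,+8], [+5,+9], [+7,+10] — each changes by [+2,+1].
step 8: [14,51] + [+9,+11] → [23,62]

[23,62]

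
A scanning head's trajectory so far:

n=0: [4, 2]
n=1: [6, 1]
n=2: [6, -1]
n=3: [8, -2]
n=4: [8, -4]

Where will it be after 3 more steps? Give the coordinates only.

The moves between consecutive positions are [+2, -1], [+0, -2], [+2, -1], [+0, -2]; they repeat the 2-cycle [[+2, -1], [+0, -2]].
step 5: apply [+2, -1] → [10, -5]
step 6: apply [+0, -2] → [10, -7]
step 7: apply [+2, -1] → [12, -8]

[12, -8]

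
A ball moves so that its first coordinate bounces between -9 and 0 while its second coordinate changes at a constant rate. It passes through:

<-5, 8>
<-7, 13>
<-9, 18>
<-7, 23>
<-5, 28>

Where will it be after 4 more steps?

The first coordinate reflects between -9 and 0, moving 2 per step.
  step 5: -5 → -3
  step 6: -3 → -1
  step 7: -1 → -1
  step 8: -1 → -3
The second coordinate changes by +5 each step: at step 8 it is 48.

<-3, 48>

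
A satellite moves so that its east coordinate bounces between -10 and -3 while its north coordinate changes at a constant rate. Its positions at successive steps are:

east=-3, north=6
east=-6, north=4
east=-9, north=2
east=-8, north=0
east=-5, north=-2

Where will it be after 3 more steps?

The east coordinate travels 3 per step and bounces off the walls at -10 and -3.
  step 5: -5 → -4
  step 6: -4 → -7
  step 7: -7 → -10
The north coordinate changes by -2 each step: at step 7 it is -8.

east=-10, north=-8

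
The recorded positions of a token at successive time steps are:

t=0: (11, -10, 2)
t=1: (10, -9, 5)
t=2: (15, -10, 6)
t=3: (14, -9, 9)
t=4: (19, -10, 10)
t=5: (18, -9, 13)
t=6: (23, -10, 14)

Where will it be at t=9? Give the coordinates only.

Differencing gives (-1, +1, +3), (+5, -1, +1), (-1, +1, +3), (+5, -1, +1), (-1, +1, +3), (+5, -1, +1). This is the pattern (-1, +1, +3), (+5, -1, +1) repeated.
step 7: apply (-1, +1, +3) → (22, -9, 17)
step 8: apply (+5, -1, +1) → (27, -10, 18)
step 9: apply (-1, +1, +3) → (26, -9, 21)

(26, -9, 21)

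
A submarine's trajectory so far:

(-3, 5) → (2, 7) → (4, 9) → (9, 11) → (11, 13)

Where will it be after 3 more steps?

(23, 19)

The moves between consecutive positions are (+5, +2), (+2, +2), (+5, +2), (+2, +2); they repeat the 2-cycle [(+5, +2), (+2, +2)].
step 5: apply (+5, +2) → (16, 15)
step 6: apply (+2, +2) → (18, 17)
step 7: apply (+5, +2) → (23, 19)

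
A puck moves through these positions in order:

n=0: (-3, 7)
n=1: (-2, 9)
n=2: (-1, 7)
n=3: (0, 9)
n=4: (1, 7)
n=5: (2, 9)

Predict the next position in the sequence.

(3, 7)

First: linear, +1 per step → 3 at step 6.
Second: cycles through 7, 9 every 2 steps. Step 6 lands at position 0 of the cycle → 7.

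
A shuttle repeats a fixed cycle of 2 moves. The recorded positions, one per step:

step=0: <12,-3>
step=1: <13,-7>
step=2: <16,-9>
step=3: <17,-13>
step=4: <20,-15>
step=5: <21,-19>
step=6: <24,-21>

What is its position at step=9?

<29,-31>

Differencing gives <+1,-4>, <+3,-2>, <+1,-4>, <+3,-2>, <+1,-4>, <+3,-2>. This is the pattern <+1,-4>, <+3,-2> repeated.
step 7: apply <+1,-4> → <25,-25>
step 8: apply <+3,-2> → <28,-27>
step 9: apply <+1,-4> → <29,-31>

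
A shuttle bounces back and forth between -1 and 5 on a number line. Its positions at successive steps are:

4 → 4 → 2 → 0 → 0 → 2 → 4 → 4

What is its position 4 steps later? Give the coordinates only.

The value travels 2 per step and bounces off the walls at -1 and 5.
  step 8: 4 → 2
  step 9: 2 → 0
  step 10: 0 → 0
  step 11: 0 → 2

2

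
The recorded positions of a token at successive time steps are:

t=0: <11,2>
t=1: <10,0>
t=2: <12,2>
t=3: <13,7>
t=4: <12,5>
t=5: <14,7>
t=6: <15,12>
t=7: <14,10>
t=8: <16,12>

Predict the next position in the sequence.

Differencing gives <-1,-2>, <+2,+2>, <+1,+5>, <-1,-2>, <+2,+2>, <+1,+5>, <-1,-2>, <+2,+2>. This is the pattern <-1,-2>, <+2,+2>, <+1,+5> repeated.
step 9: apply <+1,+5> → <17,17>

<17,17>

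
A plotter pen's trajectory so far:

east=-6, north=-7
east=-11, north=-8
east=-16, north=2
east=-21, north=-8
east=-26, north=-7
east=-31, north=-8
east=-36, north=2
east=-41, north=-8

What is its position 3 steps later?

The east coordinate changes by -5 each step, so at step 10 it is -6 + 10·(-5) = -56.
The north coordinate repeats the cycle [-7, -8, 2, -8] with period 4; step 10 mod 4 = 2, giving 2.

east=-56, north=2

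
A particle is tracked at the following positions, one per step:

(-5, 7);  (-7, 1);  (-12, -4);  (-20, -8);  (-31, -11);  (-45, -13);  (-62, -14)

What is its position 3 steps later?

Taking differences between consecutive positions: (-2, -6), (-5, -5), (-8, -4), (-11, -3), (-14, -2), (-17, -1). These grow by (-3, +1) each step.
step 7: (-62, -14) + (-20, +0) → (-82, -14)
step 8: (-82, -14) + (-23, +1) → (-105, -13)
step 9: (-105, -13) + (-26, +2) → (-131, -11)

(-131, -11)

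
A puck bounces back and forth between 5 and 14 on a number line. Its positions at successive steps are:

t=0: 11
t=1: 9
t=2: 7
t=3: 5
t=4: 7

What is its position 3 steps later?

13

The value reflects between 5 and 14, moving 2 per step.
  step 5: 7 → 9
  step 6: 9 → 11
  step 7: 11 → 13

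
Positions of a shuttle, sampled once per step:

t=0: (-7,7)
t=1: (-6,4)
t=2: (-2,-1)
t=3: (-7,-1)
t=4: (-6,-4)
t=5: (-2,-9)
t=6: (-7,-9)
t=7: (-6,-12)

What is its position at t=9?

(-7,-17)

Step-to-step displacements: (+1,-3), (+4,-5), (-5,+0), (+1,-3), (+4,-5), (-5,+0), (+1,-3) — a repeating cycle of length 3.
step 8: apply (+4,-5) → (-2,-17)
step 9: apply (-5,+0) → (-7,-17)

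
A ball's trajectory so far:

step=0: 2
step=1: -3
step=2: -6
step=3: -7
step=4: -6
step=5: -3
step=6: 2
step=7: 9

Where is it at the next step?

18

Taking differences between consecutive positions: -5, -3, -1, +1, +3, +5, +7. These grow by +2 each step.
step 8: 9 + 9 → 18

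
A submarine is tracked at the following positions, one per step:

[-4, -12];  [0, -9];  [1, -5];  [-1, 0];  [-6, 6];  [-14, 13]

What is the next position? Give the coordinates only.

[-25, 21]

Taking differences between consecutive positions: [+4, +3], [+1, +4], [-2, +5], [-5, +6], [-8, +7]. These grow by [-3, +1] each step.
step 6: [-14, 13] + [-11, +8] → [-25, 21]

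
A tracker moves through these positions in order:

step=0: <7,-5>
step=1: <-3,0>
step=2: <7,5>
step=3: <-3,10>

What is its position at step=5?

First: cycles through 7, -3 every 2 steps. Step 5 lands at position 1 of the cycle → -3.
Second: linear, +5 per step → 20 at step 5.

<-3,20>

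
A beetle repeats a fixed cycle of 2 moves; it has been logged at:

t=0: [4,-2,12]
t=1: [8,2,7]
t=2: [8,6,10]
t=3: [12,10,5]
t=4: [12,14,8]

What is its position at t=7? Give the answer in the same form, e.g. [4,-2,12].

[20,26,1]

The moves between consecutive positions are [+4,+4,-5], [+0,+4,+3], [+4,+4,-5], [+0,+4,+3]; they repeat the 2-cycle [[+4,+4,-5], [+0,+4,+3]].
step 5: apply [+4,+4,-5] → [16,18,3]
step 6: apply [+0,+4,+3] → [16,22,6]
step 7: apply [+4,+4,-5] → [20,26,1]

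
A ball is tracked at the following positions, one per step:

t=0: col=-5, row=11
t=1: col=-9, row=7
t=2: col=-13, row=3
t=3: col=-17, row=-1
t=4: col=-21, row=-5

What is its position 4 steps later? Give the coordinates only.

Each step adds (-4, -4) to the position.
step 5: col=-21, row=-5 + (-4, -4) → col=-25, row=-9
step 6: col=-25, row=-9 + (-4, -4) → col=-29, row=-13
step 7: col=-29, row=-13 + (-4, -4) → col=-33, row=-17
step 8: col=-33, row=-17 + (-4, -4) → col=-37, row=-21

col=-37, row=-21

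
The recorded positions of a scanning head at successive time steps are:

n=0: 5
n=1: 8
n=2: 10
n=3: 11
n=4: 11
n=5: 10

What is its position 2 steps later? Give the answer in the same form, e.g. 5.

Taking differences between consecutive positions: +3, +2, +1, +0, -1. These grow by -1 each step.
step 6: 10 − 2 → 8
step 7: 8 − 3 → 5

5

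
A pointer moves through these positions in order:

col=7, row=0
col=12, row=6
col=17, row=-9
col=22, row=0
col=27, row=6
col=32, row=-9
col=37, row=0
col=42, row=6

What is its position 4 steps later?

col=62, row=-9

Col: linear, +5 per step → 62 at step 11.
Row: cycles through 0, 6, -9 every 3 steps. Step 11 lands at position 2 of the cycle → -9.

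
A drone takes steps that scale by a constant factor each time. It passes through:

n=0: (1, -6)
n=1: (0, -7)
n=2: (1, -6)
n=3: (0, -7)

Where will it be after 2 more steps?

(0, -7)

Step-to-step displacements: (-1, -1), (+1, +1), (-1, -1); each is -1× the previous.
step 4: (0, -7) + (+1, +1) → (1, -6)
step 5: (1, -6) + (-1, -1) → (0, -7)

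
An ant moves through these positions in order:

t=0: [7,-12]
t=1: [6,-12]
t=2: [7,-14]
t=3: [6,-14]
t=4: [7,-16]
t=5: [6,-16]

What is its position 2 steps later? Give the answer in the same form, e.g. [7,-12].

[6,-18]

Step-to-step displacements: [-1,+0], [+1,-2], [-1,+0], [+1,-2], [-1,+0] — a repeating cycle of length 2.
step 6: apply [+1,-2] → [7,-18]
step 7: apply [-1,+0] → [6,-18]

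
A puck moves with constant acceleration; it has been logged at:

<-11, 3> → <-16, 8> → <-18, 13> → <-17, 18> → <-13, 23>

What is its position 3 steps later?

<17, 38>

Taking differences between consecutive positions: <-5, +5>, <-2, +5>, <+1, +5>, <+4, +5>. These grow by <+3, +0> each step.
step 5: <-13, 23> + <+7, +5> → <-6, 28>
step 6: <-6, 28> + <+10, +5> → <4, 33>
step 7: <4, 33> + <+13, +5> → <17, 38>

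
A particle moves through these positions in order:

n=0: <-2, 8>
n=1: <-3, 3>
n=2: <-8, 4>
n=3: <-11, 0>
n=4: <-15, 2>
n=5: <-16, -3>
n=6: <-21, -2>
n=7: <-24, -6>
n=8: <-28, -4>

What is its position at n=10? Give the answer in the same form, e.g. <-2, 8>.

Differencing gives <-1, -5>, <-5, +1>, <-3, -4>, <-4, +2>, <-1, -5>, <-5, +1>, <-3, -4>, <-4, +2>. This is the pattern <-1, -5>, <-5, +1>, <-3, -4>, <-4, +2> repeated.
step 9: apply <-1, -5> → <-29, -9>
step 10: apply <-5, +1> → <-34, -8>

<-34, -8>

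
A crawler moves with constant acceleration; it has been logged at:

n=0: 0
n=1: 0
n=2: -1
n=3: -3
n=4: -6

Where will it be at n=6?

-15

Successive displacements: +0, -1, -2, -3 — each changes by -1.
step 5: -6 − 4 → -10
step 6: -10 − 5 → -15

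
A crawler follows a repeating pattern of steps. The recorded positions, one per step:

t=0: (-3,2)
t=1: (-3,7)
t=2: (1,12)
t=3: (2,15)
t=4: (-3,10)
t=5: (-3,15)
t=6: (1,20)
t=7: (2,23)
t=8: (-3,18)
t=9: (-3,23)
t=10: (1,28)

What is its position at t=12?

(-3,26)

The moves between consecutive positions are (+0,+5), (+4,+5), (+1,+3), (-5,-5), (+0,+5), (+4,+5), (+1,+3), (-5,-5), (+0,+5), (+4,+5); they repeat the 4-cycle [(+0,+5), (+4,+5), (+1,+3), (-5,-5)].
step 11: apply (+1,+3) → (2,31)
step 12: apply (-5,-5) → (-3,26)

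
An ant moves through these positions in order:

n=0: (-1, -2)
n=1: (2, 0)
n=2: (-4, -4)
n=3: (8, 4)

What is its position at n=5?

Step-to-step displacements: (+3, +2), (-6, -4), (+12, +8); each is -2× the previous.
step 4: (8, 4) + (-24, -16) → (-16, -12)
step 5: (-16, -12) + (+48, +32) → (32, 20)

(32, 20)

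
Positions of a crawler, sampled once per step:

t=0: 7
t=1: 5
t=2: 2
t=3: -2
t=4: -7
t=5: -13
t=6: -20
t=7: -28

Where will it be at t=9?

-47

Taking differences between consecutive positions: -2, -3, -4, -5, -6, -7, -8. These grow by -1 each step.
step 8: -28 − 9 → -37
step 9: -37 − 10 → -47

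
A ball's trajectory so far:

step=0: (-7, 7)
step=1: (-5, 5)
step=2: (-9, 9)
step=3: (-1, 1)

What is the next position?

The jumps are (+2, -2), (-4, +4), (+8, -8) — a geometric progression with ratio -2.
step 4: (-1, 1) + (-16, +16) → (-17, 17)

(-17, 17)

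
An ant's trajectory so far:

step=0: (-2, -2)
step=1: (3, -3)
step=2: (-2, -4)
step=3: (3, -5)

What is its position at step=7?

The first coordinate repeats the cycle [-2, 3] with period 2; step 7 mod 2 = 1, giving 3.
The second coordinate changes by -1 each step, so at step 7 it is -2 + 7·(-1) = -9.

(3, -9)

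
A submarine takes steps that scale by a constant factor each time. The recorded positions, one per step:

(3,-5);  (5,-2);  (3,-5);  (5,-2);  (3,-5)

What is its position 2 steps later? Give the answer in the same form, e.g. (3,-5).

(3,-5)

The jumps are (+2,+3), (-2,-3), (+2,+3), (-2,-3) — a geometric progression with ratio -1.
step 5: (3,-5) + (+2,+3) → (5,-2)
step 6: (5,-2) + (-2,-3) → (3,-5)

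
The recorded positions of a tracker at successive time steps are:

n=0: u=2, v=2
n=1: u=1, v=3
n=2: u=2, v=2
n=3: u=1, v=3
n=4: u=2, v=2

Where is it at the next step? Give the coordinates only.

u=1, v=3

Consecutive displacements (-1, +1), (+1, -1), (-1, +1), (+1, -1) scale by a factor of -1 each step.
step 5: u=2, v=2 + (-1, +1) → u=1, v=3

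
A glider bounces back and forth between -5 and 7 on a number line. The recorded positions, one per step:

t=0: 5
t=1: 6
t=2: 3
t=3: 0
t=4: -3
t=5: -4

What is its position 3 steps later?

The value travels 3 per step and bounces off the walls at -5 and 7.
  step 6: -4 → -1
  step 7: -1 → 2
  step 8: 2 → 5

5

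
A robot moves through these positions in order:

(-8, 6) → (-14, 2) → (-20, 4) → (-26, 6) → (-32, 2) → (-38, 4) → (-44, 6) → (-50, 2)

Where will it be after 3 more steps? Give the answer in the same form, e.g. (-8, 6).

The first coordinate changes by -6 each step, so at step 10 it is -8 + 10·(-6) = -68.
The second coordinate repeats the cycle [6, 2, 4] with period 3; step 10 mod 3 = 1, giving 2.

(-68, 2)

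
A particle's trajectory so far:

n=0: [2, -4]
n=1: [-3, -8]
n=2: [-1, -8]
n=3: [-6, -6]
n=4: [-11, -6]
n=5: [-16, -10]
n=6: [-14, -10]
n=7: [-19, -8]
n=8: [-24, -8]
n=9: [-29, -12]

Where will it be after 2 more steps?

Differencing gives [-5, -4], [+2, +0], [-5, +2], [-5, +0], [-5, -4], [+2, +0], [-5, +2], [-5, +0], [-5, -4]. This is the pattern [-5, -4], [+2, +0], [-5, +2], [-5, +0] repeated.
step 10: apply [+2, +0] → [-27, -12]
step 11: apply [-5, +2] → [-32, -10]

[-32, -10]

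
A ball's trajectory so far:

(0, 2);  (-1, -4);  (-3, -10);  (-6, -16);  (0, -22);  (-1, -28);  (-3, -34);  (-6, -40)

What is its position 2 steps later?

(-1, -52)

First: cycles through 0, -1, -3, -6 every 4 steps. Step 9 lands at position 1 of the cycle → -1.
Second: linear, -6 per step → -52 at step 9.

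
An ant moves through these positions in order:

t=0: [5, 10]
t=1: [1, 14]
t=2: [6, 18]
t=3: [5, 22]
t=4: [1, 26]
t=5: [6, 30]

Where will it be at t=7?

[1, 38]

First: cycles through 5, 1, 6 every 3 steps. Step 7 lands at position 1 of the cycle → 1.
Second: linear, +4 per step → 38 at step 7.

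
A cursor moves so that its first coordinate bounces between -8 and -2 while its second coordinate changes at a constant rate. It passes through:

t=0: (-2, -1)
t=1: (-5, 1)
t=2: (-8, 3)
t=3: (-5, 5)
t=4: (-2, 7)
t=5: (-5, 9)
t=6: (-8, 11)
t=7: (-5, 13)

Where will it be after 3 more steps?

The first coordinate travels 3 per step and bounces off the walls at -8 and -2.
  step 8: -5 → -2
  step 9: -2 → -5
  step 10: -5 → -8
The second coordinate changes by +2 each step: at step 10 it is 19.

(-8, 19)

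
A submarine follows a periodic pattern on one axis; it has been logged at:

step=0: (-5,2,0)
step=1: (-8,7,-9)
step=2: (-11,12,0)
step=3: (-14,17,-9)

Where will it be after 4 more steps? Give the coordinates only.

(-26,37,-9)

The first coordinate changes by -3 each step, so at step 7 it is -5 + 7·(-3) = -26.
The second coordinate changes by +5 each step, so at step 7 it is 2 + 7·(5) = 37.
The third coordinate repeats the cycle [0, -9] with period 2; step 7 mod 2 = 1, giving -9.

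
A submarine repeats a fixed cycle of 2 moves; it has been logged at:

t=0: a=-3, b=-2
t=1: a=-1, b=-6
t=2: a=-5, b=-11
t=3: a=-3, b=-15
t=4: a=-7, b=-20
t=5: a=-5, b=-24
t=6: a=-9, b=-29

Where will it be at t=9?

a=-9, b=-42

Step-to-step displacements: (+2, -4), (-4, -5), (+2, -4), (-4, -5), (+2, -4), (-4, -5) — a repeating cycle of length 2.
step 7: apply (+2, -4) → a=-7, b=-33
step 8: apply (-4, -5) → a=-11, b=-38
step 9: apply (+2, -4) → a=-9, b=-42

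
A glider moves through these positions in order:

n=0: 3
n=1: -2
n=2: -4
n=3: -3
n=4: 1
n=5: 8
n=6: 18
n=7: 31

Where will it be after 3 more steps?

88

First differences are -5, -2, +1, +4, +7, +10, +13; their common second difference is +3 (constant acceleration).
step 8: 31 + 16 → 47
step 9: 47 + 19 → 66
step 10: 66 + 22 → 88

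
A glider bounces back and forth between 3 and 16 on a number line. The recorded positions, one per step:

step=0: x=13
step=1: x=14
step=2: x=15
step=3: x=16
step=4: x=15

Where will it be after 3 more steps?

The value travels 1 per step and bounces off the walls at 3 and 16.
  step 5: 15 → 14
  step 6: 14 → 13
  step 7: 13 → 12

x=12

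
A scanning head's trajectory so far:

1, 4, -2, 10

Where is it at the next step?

-14

Consecutive displacements +3, -6, +12 scale by a factor of -2 each step.
step 4: 10 − 24 → -14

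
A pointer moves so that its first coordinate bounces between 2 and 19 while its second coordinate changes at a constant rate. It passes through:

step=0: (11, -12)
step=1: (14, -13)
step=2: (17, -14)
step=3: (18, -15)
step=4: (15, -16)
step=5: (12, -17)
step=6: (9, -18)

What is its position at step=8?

(3, -20)

The first coordinate travels 3 per step and bounces off the walls at 2 and 19.
  step 7: 9 → 6
  step 8: 6 → 3
The second coordinate changes by -1 each step: at step 8 it is -20.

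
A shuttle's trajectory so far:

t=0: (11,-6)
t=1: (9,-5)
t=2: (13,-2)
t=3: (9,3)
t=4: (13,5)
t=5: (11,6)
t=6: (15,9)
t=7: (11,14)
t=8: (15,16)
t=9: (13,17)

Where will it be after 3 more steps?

Step-to-step displacements: (-2,+1), (+4,+3), (-4,+5), (+4,+2), (-2,+1), (+4,+3), (-4,+5), (+4,+2), (-2,+1) — a repeating cycle of length 4.
step 10: apply (+4,+3) → (17,20)
step 11: apply (-4,+5) → (13,25)
step 12: apply (+4,+2) → (17,27)

(17,27)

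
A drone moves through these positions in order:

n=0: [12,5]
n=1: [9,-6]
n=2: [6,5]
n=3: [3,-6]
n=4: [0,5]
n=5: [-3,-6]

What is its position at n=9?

First: linear, -3 per step → -15 at step 9.
Second: cycles through 5, -6 every 2 steps. Step 9 lands at position 1 of the cycle → -6.

[-15,-6]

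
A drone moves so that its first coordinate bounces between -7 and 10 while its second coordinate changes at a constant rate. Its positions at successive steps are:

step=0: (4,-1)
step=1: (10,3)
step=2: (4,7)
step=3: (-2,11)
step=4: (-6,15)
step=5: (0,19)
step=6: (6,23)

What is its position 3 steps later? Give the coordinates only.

The first coordinate travels 6 per step and bounces off the walls at -7 and 10.
  step 7: 6 → 8
  step 8: 8 → 2
  step 9: 2 → -4
The second coordinate changes by +4 each step: at step 9 it is 35.

(-4,35)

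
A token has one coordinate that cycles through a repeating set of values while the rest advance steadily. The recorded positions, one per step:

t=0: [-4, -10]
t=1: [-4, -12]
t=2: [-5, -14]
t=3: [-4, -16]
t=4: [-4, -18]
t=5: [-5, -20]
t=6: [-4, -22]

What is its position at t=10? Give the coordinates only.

First: cycles through -4, -4, -5 every 3 steps. Step 10 lands at position 1 of the cycle → -4.
Second: linear, -2 per step → -30 at step 10.

[-4, -30]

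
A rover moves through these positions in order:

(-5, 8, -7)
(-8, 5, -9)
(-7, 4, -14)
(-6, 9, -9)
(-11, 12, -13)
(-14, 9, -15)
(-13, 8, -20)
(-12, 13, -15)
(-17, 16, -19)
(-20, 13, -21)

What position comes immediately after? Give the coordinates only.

(-19, 12, -26)

The moves between consecutive positions are (-3, -3, -2), (+1, -1, -5), (+1, +5, +5), (-5, +3, -4), (-3, -3, -2), (+1, -1, -5), (+1, +5, +5), (-5, +3, -4), (-3, -3, -2); they repeat the 4-cycle [(-3, -3, -2), (+1, -1, -5), (+1, +5, +5), (-5, +3, -4)].
step 10: apply (+1, -1, -5) → (-19, 12, -26)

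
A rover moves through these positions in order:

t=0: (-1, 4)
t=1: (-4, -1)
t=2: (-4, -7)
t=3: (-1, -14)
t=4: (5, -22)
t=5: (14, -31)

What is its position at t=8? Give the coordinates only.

Taking differences between consecutive positions: (-3, -5), (+0, -6), (+3, -7), (+6, -8), (+9, -9). These grow by (+3, -1) each step.
step 6: (14, -31) + (+12, -10) → (26, -41)
step 7: (26, -41) + (+15, -11) → (41, -52)
step 8: (41, -52) + (+18, -12) → (59, -64)

(59, -64)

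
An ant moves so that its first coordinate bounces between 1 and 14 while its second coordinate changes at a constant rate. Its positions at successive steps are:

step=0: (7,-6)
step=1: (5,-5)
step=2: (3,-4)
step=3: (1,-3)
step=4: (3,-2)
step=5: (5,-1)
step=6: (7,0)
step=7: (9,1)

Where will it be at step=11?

(11,5)

The first coordinate reflects between 1 and 14, moving 2 per step.
  step 8: 9 → 11
  step 9: 11 → 13
  step 10: 13 → 13
  step 11: 13 → 11
The second coordinate changes by +1 each step: at step 11 it is 5.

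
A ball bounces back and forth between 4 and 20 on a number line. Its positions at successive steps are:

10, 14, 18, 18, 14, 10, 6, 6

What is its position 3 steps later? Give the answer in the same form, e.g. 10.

The value reflects between 4 and 20, moving 4 per step.
  step 8: 6 → 10
  step 9: 10 → 14
  step 10: 14 → 18

18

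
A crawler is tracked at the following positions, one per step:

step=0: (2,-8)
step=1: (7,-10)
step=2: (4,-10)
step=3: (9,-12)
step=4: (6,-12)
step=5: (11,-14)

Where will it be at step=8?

(10,-16)

Differencing gives (+5,-2), (-3,+0), (+5,-2), (-3,+0), (+5,-2). This is the pattern (+5,-2), (-3,+0) repeated.
step 6: apply (-3,+0) → (8,-14)
step 7: apply (+5,-2) → (13,-16)
step 8: apply (-3,+0) → (10,-16)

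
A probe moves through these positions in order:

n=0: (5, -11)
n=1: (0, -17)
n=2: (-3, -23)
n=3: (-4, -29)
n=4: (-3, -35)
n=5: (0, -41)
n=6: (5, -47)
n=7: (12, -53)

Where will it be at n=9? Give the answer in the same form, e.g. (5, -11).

(32, -65)

Taking differences between consecutive positions: (-5, -6), (-3, -6), (-1, -6), (+1, -6), (+3, -6), (+5, -6), (+7, -6). These grow by (+2, +0) each step.
step 8: (12, -53) + (+9, -6) → (21, -59)
step 9: (21, -59) + (+11, -6) → (32, -65)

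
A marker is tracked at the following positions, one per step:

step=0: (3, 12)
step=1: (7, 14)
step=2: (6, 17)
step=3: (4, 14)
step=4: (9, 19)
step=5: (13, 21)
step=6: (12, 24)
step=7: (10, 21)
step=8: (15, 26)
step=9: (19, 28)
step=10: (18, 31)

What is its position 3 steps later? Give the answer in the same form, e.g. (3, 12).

(25, 35)

Differencing gives (+4, +2), (-1, +3), (-2, -3), (+5, +5), (+4, +2), (-1, +3), (-2, -3), (+5, +5), (+4, +2), (-1, +3). This is the pattern (+4, +2), (-1, +3), (-2, -3), (+5, +5) repeated.
step 11: apply (-2, -3) → (16, 28)
step 12: apply (+5, +5) → (21, 33)
step 13: apply (+4, +2) → (25, 35)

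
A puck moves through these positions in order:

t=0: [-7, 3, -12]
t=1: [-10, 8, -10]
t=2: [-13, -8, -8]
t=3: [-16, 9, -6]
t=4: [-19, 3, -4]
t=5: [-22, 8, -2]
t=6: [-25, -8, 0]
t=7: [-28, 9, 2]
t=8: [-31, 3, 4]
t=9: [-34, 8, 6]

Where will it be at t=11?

[-40, 9, 10]

First: linear, -3 per step → -40 at step 11.
Second: cycles through 3, 8, -8, 9 every 4 steps. Step 11 lands at position 3 of the cycle → 9.
Third: linear, +2 per step → 10 at step 11.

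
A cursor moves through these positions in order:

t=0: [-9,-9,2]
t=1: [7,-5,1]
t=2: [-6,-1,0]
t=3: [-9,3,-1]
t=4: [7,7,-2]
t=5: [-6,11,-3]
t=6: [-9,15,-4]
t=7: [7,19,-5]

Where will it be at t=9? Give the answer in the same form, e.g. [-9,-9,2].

First: cycles through -9, 7, -6 every 3 steps. Step 9 lands at position 0 of the cycle → -9.
Second: linear, +4 per step → 27 at step 9.
Third: linear, -1 per step → -7 at step 9.

[-9,27,-7]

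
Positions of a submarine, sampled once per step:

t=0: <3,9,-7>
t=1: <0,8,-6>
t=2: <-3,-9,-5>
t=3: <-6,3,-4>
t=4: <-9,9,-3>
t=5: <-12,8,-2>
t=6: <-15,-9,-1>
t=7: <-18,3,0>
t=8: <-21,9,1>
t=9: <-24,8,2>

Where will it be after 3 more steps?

<-33,9,5>

The first coordinate changes by -3 each step, so at step 12 it is 3 + 12·(-3) = -33.
The second coordinate repeats the cycle [9, 8, -9, 3] with period 4; step 12 mod 4 = 0, giving 9.
The third coordinate changes by +1 each step, so at step 12 it is -7 + 12·(1) = 5.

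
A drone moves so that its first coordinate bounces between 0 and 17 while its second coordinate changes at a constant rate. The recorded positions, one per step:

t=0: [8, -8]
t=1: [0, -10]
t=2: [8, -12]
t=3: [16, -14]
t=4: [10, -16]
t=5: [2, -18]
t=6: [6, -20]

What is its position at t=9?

[4, -26]

The first coordinate reflects between 0 and 17, moving 8 per step.
  step 7: 6 → 14
  step 8: 14 → 12
  step 9: 12 → 4
The second coordinate changes by -2 each step: at step 9 it is -26.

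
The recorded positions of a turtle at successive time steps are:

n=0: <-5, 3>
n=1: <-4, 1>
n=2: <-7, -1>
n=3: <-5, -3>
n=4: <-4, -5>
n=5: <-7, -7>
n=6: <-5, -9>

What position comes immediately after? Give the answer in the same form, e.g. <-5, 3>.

The first coordinate repeats the cycle [-5, -4, -7] with period 3; step 7 mod 3 = 1, giving -4.
The second coordinate changes by -2 each step, so at step 7 it is 3 + 7·(-2) = -11.

<-4, -11>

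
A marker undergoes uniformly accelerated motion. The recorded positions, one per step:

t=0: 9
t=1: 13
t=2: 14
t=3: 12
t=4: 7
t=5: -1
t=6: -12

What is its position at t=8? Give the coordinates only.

-43

First differences are +4, +1, -2, -5, -8, -11; their common second difference is -3 (constant acceleration).
step 7: -12 − 14 → -26
step 8: -26 − 17 → -43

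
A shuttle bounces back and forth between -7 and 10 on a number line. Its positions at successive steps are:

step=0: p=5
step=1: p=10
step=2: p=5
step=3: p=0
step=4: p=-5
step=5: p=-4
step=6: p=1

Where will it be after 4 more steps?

The value reflects between -7 and 10, moving 5 per step.
  step 7: 1 → 6
  step 8: 6 → 9
  step 9: 9 → 4
  step 10: 4 → -1

p=-1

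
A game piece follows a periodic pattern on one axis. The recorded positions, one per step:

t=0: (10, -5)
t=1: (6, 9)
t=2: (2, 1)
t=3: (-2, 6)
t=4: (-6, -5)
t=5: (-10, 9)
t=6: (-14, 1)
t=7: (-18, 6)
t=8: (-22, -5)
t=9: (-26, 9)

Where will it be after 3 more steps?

The first coordinate changes by -4 each step, so at step 12 it is 10 + 12·(-4) = -38.
The second coordinate repeats the cycle [-5, 9, 1, 6] with period 4; step 12 mod 4 = 0, giving -5.

(-38, -5)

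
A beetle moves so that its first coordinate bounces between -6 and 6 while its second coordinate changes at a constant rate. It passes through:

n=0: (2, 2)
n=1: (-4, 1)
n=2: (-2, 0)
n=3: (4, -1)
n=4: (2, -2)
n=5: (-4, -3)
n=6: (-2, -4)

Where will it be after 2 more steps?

The first coordinate reflects between -6 and 6, moving 6 per step.
  step 7: -2 → 4
  step 8: 4 → 2
The second coordinate changes by -1 each step: at step 8 it is -6.

(2, -6)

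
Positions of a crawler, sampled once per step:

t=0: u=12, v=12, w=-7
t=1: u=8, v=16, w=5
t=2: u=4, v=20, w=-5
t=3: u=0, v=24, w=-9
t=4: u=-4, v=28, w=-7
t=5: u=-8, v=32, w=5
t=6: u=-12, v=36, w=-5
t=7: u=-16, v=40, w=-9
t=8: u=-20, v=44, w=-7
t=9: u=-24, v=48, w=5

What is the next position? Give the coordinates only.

u=-28, v=52, w=-5

The u coordinate changes by -4 each step, so at step 10 it is 12 + 10·(-4) = -28.
The v coordinate changes by +4 each step, so at step 10 it is 12 + 10·(4) = 52.
The w coordinate repeats the cycle [-7, 5, -5, -9] with period 4; step 10 mod 4 = 2, giving -5.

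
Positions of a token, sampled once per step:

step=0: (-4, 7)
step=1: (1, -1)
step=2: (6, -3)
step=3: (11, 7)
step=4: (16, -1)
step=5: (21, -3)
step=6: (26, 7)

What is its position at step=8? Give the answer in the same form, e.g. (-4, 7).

(36, -3)

First: linear, +5 per step → 36 at step 8.
Second: cycles through 7, -1, -3 every 3 steps. Step 8 lands at position 2 of the cycle → -3.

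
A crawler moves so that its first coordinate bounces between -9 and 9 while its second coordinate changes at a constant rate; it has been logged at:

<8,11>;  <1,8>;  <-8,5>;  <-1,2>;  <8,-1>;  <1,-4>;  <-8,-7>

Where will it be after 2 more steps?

<8,-13>

The first coordinate travels 9 per step and bounces off the walls at -9 and 9.
  step 7: -8 → -1
  step 8: -1 → 8
The second coordinate changes by -3 each step: at step 8 it is -13.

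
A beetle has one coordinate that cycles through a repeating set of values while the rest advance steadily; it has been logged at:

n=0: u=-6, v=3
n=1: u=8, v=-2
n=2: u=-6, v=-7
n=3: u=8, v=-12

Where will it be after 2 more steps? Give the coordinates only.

U: cycles through -6, 8 every 2 steps. Step 5 lands at position 1 of the cycle → 8.
V: linear, -5 per step → -22 at step 5.

u=8, v=-22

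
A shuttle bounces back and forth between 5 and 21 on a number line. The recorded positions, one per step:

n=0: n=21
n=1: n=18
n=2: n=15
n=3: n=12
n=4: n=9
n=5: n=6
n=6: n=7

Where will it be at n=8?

n=13

The value travels 3 per step and bounces off the walls at 5 and 21.
  step 7: 7 → 10
  step 8: 10 → 13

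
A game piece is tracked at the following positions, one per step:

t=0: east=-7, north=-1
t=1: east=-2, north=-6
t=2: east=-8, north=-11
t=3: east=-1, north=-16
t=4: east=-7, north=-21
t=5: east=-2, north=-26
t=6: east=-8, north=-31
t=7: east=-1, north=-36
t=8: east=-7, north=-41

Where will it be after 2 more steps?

The east coordinate repeats the cycle [-7, -2, -8, -1] with period 4; step 10 mod 4 = 2, giving -8.
The north coordinate changes by -5 each step, so at step 10 it is -1 + 10·(-5) = -51.

east=-8, north=-51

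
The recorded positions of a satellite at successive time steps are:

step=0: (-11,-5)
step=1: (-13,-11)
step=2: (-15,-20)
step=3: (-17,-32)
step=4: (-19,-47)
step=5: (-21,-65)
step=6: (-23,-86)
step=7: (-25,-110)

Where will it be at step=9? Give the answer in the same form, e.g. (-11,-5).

Successive displacements: (-2,-6), (-2,-9), (-2,-12), (-2,-15), (-2,-18), (-2,-21), (-2,-24) — each changes by (+0,-3).
step 8: (-25,-110) + (-2,-27) → (-27,-137)
step 9: (-27,-137) + (-2,-30) → (-29,-167)

(-29,-167)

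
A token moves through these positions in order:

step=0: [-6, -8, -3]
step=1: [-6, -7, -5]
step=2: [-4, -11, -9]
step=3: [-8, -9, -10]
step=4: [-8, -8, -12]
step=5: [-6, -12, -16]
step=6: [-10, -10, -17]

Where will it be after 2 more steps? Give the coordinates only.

Differencing gives [+0, +1, -2], [+2, -4, -4], [-4, +2, -1], [+0, +1, -2], [+2, -4, -4], [-4, +2, -1]. This is the pattern [+0, +1, -2], [+2, -4, -4], [-4, +2, -1] repeated.
step 7: apply [+0, +1, -2] → [-10, -9, -19]
step 8: apply [+2, -4, -4] → [-8, -13, -23]

[-8, -13, -23]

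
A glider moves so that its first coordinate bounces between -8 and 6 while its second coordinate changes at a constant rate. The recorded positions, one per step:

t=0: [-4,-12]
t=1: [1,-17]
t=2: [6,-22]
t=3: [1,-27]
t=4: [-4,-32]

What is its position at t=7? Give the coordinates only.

The first coordinate reflects between -8 and 6, moving 5 per step.
  step 5: -4 → -7
  step 6: -7 → -2
  step 7: -2 → 3
The second coordinate changes by -5 each step: at step 7 it is -47.

[3,-47]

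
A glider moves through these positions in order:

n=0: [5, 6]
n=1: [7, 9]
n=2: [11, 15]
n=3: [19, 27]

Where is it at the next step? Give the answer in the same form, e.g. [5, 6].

Consecutive displacements [+2, +3], [+4, +6], [+8, +12] scale by a factor of 2 each step.
step 4: [19, 27] + [+16, +24] → [35, 51]

[35, 51]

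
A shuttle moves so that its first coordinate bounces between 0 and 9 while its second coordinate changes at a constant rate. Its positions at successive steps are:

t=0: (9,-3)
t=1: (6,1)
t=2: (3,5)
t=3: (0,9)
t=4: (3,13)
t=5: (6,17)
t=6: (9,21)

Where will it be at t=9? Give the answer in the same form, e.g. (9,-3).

The first coordinate travels 3 per step and bounces off the walls at 0 and 9.
  step 7: 9 → 6
  step 8: 6 → 3
  step 9: 3 → 0
The second coordinate changes by +4 each step: at step 9 it is 33.

(0,33)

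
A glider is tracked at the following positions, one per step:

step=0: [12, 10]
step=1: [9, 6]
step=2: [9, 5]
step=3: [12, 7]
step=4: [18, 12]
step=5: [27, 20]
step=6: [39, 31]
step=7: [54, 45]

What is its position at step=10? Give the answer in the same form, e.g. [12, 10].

First differences are [-3, -4], [+0, -1], [+3, +2], [+6, +5], [+9, +8], [+12, +11], [+15, +14]; their common second difference is [+3, +3] (constant acceleration).
step 8: [54, 45] + [+18, +17] → [72, 62]
step 9: [72, 62] + [+21, +20] → [93, 82]
step 10: [93, 82] + [+24, +23] → [117, 105]

[117, 105]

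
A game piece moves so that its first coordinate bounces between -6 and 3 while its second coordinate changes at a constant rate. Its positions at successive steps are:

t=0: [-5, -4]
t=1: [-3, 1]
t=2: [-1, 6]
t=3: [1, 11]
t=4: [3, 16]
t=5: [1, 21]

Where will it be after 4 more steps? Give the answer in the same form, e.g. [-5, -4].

[-5, 41]

The first coordinate reflects between -6 and 3, moving 2 per step.
  step 6: 1 → -1
  step 7: -1 → -3
  step 8: -3 → -5
  step 9: -5 → -5
The second coordinate changes by +5 each step: at step 9 it is 41.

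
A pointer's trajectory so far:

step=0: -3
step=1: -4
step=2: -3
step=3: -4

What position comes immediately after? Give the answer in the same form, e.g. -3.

-3

The jumps are -1, +1, -1 — a geometric progression with ratio -1.
step 4: -4 + 1 → -3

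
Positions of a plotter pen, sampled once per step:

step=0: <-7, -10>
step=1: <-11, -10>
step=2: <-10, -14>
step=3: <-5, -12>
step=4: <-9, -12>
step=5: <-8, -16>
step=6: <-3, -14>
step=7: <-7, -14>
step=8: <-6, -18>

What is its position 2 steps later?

<-5, -16>

Differencing gives <-4, +0>, <+1, -4>, <+5, +2>, <-4, +0>, <+1, -4>, <+5, +2>, <-4, +0>, <+1, -4>. This is the pattern <-4, +0>, <+1, -4>, <+5, +2> repeated.
step 9: apply <+5, +2> → <-1, -16>
step 10: apply <-4, +0> → <-5, -16>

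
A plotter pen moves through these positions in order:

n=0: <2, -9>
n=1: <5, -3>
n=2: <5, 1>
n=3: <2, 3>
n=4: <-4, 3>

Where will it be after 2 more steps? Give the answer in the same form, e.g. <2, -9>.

<-25, -3>

Taking differences between consecutive positions: <+3, +6>, <+0, +4>, <-3, +2>, <-6, +0>. These grow by <-3, -2> each step.
step 5: <-4, 3> + <-9, -2> → <-13, 1>
step 6: <-13, 1> + <-12, -4> → <-25, -3>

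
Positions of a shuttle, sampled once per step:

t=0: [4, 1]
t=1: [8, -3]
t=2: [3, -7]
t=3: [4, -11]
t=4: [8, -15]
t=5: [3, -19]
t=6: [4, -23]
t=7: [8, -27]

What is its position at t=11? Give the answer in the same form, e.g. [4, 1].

First: cycles through 4, 8, 3 every 3 steps. Step 11 lands at position 2 of the cycle → 3.
Second: linear, -4 per step → -43 at step 11.

[3, -43]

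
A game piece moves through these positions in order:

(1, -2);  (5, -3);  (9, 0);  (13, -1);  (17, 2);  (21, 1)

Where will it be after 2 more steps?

Step-to-step displacements: (+4, -1), (+4, +3), (+4, -1), (+4, +3), (+4, -1) — a repeating cycle of length 2.
step 6: apply (+4, +3) → (25, 4)
step 7: apply (+4, -1) → (29, 3)

(29, 3)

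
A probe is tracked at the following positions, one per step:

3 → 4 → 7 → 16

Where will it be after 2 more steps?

The jumps are +1, +3, +9 — a geometric progression with ratio 3.
step 4: 16 + 27 → 43
step 5: 43 + 81 → 124

124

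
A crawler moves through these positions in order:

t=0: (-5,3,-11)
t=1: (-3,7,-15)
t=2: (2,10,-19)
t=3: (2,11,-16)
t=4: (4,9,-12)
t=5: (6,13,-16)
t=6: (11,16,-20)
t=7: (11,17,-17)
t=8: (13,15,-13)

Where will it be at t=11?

The moves between consecutive positions are (+2,+4,-4), (+5,+3,-4), (+0,+1,+3), (+2,-2,+4), (+2,+4,-4), (+5,+3,-4), (+0,+1,+3), (+2,-2,+4); they repeat the 4-cycle [(+2,+4,-4), (+5,+3,-4), (+0,+1,+3), (+2,-2,+4)].
step 9: apply (+2,+4,-4) → (15,19,-17)
step 10: apply (+5,+3,-4) → (20,22,-21)
step 11: apply (+0,+1,+3) → (20,23,-18)

(20,23,-18)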